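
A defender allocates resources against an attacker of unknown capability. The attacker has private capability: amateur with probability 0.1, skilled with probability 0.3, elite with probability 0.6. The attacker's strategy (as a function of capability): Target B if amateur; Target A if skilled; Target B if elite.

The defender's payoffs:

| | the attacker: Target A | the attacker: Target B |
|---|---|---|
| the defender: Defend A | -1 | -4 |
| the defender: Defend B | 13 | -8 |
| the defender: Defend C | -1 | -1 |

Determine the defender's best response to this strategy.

Defend C

E[Defend A] = 0.1·(-4) + 0.3·(-1) + 0.6·(-4) = -3.1
E[Defend B] = 0.1·(-8) + 0.3·(13) + 0.6·(-8) = -1.7
E[Defend C] = 0.1·(-1) + 0.3·(-1) + 0.6·(-1) = -1
Best response: Defend C (-1 is the largest).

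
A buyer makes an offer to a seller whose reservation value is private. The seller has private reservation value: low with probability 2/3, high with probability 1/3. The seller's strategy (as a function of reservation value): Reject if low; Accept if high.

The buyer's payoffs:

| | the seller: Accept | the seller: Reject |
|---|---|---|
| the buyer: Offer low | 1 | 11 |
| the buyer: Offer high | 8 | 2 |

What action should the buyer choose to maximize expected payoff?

Offer low

E[Offer low] = 2/3·(11) + 1/3·(1) = 23/3
E[Offer high] = 2/3·(2) + 1/3·(8) = 4
Best response: Offer low (23/3 is the largest).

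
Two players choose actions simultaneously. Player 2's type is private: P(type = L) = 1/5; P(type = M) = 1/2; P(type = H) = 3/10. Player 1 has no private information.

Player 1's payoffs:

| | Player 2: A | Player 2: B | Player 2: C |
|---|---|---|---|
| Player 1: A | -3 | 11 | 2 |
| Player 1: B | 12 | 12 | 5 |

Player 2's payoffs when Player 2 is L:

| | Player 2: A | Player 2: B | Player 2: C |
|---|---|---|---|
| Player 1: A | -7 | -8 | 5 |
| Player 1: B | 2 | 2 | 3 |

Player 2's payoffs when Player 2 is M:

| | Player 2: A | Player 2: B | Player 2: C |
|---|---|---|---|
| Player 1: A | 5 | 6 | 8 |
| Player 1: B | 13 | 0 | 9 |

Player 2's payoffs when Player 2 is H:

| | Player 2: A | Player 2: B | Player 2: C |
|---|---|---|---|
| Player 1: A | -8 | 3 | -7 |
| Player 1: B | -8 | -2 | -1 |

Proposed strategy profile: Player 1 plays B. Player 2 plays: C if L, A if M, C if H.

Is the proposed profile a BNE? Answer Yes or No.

Player 1 plays B: E[B] = 1/5·(5) + 1/2·(12) + 3/10·(5) = 17/2; E[A] = -1/2. Best-responding. ✓
Player 2 (type L), facing B: A gives 2, B gives 2, C gives 3. Proposed C is best. ✓
Player 2 (type M), facing B: A gives 13, B gives 0, C gives 9. Proposed A is best. ✓
Player 2 (type H), facing B: A gives -8, B gives -2, C gives -1. Proposed C is best. ✓

Yes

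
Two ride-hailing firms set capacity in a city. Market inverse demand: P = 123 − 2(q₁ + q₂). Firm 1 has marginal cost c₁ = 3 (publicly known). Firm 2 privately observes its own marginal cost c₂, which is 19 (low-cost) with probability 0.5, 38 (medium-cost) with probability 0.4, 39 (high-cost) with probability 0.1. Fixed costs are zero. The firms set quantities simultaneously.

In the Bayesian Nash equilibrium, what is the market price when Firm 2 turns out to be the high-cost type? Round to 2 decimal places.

56.73

Type-c best response for Firm 2: q₂(c) = (123 − c)/4 − q₁/2.
Firm 1 maximizes expected profit; its first-order condition is 123 − 4q₁ − 2E[q₂] − 3 = 0.
Substituting E[q₂] and solving: E[c₂] = 28.6, so q₁ = (123 − 2·3 + 28.6)/6 = 24.2667.
q₂(high-cost) = 8.86667, so P = 123 − 2·(24.2667 + 8.86667) = 56.7333.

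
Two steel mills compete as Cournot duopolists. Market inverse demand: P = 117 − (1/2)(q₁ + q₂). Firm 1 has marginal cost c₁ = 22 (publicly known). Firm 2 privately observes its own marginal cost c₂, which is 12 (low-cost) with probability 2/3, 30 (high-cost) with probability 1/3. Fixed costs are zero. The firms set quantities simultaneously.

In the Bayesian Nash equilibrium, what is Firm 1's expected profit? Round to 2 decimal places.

1840.22

Type-c best response for Firm 2: q₂(c) = (117 − c) − q₁/2.
Firm 1 maximizes expected profit; its first-order condition is 117 − q₁ − (1/2)E[q₂] − 22 = 0.
Substituting E[q₂] and solving: E[c₂] = 18, so q₁ = (117 − 2·22 + 18)/(3/2) = 60.6667.
E[P] = 117 − (1/2)·(q₁ + E[q₂]) = 52.3333; Firm 1's expected profit = (E[P] − 22)·q₁ = (52.3333 − 22)·60.6667 = 1840.22.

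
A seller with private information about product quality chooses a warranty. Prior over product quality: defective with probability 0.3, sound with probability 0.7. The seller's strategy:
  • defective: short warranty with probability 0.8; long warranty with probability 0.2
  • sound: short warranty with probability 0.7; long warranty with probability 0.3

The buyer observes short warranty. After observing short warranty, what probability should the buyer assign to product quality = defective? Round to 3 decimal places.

P(short warranty) = 0.3·0.8 + 0.7·0.7 = 0.73
P(defective | short warranty) = (0.3·0.8) / 0.73 = 0.24 / 0.73 = 0.328767

0.329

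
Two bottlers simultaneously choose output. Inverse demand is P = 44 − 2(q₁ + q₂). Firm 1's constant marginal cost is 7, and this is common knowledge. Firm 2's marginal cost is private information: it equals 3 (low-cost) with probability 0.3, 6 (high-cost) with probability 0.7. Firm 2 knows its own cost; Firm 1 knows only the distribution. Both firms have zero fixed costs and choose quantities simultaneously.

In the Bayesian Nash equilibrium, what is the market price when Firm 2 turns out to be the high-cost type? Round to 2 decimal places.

Type-c best response for Firm 2: q₂(c) = (44 − c)/4 − q₁/2.
Firm 1 maximizes expected profit; its first-order condition is 44 − 4q₁ − 2E[q₂] − 7 = 0.
Substituting E[q₂] and solving: E[c₂] = 5.1, so q₁ = (44 − 2·7 + 5.1)/6 = 5.85.
q₂(high-cost) = 6.575, so P = 44 − 2·(5.85 + 6.575) = 19.15.

19.15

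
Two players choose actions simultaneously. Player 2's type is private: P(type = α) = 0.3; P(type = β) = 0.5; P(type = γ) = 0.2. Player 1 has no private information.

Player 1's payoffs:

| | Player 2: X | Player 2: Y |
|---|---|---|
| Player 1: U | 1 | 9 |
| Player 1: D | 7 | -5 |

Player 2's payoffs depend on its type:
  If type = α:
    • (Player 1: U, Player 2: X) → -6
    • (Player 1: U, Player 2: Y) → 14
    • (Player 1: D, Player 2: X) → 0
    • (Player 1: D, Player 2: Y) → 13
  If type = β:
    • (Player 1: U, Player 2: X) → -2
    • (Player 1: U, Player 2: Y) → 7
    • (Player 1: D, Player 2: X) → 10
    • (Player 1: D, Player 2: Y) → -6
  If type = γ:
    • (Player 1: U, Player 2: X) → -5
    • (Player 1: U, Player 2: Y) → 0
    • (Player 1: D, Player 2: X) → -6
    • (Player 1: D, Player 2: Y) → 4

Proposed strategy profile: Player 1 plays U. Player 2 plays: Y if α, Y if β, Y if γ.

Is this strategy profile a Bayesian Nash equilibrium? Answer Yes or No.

Yes

Player 1 plays U: E[U] = 0.3·(9) + 0.5·(9) + 0.2·(9) = 9; E[D] = -5. Best-responding. ✓
Player 2 (type α), facing U: X gives -6, Y gives 14. Proposed Y is best. ✓
Player 2 (type β), facing U: X gives -2, Y gives 7. Proposed Y is best. ✓
Player 2 (type γ), facing U: X gives -5, Y gives 0. Proposed Y is best. ✓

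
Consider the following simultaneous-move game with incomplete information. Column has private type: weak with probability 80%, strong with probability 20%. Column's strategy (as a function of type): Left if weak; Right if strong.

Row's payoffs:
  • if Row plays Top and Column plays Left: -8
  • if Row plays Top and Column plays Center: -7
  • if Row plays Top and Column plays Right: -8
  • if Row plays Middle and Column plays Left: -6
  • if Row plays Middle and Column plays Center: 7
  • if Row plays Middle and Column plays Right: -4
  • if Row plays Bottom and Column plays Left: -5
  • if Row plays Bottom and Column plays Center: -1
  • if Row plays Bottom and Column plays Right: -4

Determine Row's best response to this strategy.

Bottom

E[Top] = 0.8·(-8) + 0.2·(-8) = -8
E[Middle] = 0.8·(-6) + 0.2·(-4) = -5.6
E[Bottom] = 0.8·(-5) + 0.2·(-4) = -4.8
Best response: Bottom (-4.8 is the largest).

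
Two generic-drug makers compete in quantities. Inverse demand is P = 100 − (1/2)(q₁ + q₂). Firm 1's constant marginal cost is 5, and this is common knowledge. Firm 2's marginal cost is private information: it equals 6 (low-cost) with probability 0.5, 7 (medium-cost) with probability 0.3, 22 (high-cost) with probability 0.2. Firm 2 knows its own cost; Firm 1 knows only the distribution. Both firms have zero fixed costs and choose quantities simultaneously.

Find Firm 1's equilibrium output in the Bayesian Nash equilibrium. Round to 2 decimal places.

Each type of Firm 2 best-responds to q₁; Firm 1 best-responds to the expected q₂ over Firm 2's types.
Firm 2 with cost c maximizes (100 − (1/2)(q₁+q₂) − c)·q₂, giving q₂(c) = (100 − c − (1/2)q₁).
E[c₂] = 0.5·6 + 0.3·7 + 0.2·22 = 9.5
Firm 1's FOC against E[q₂] yields q₁ = (100 − 2·5 + E[c₂])/(3/2) = (100 − 10 + 9.5)/(3/2) = 66.3333.

66.33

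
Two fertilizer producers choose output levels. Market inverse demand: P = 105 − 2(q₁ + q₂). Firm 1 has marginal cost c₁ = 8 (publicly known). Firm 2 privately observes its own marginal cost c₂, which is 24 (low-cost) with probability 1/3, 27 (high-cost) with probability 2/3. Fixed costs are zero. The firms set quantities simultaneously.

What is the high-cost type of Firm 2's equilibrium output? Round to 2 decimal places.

9.92

Type-c best response for Firm 2: q₂(c) = (105 − c)/4 − q₁/2.
Firm 1 maximizes expected profit; its first-order condition is 105 − 4q₁ − 2E[q₂] − 8 = 0.
Substituting E[q₂] and solving: E[c₂] = 26, so q₁ = (105 − 2·8 + 26)/6 = 19.1667.
q₂(high-cost) = (105 − 27 − 2·19.1667)/4 = 9.91667.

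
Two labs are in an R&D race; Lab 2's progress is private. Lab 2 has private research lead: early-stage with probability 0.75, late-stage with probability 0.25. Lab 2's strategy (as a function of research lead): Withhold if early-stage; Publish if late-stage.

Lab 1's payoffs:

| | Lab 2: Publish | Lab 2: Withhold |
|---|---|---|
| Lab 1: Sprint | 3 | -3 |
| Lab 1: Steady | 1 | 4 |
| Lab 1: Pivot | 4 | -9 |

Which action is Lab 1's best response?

Steady

E[Sprint] = 0.75·(-3) + 0.25·(3) = -1.5
E[Steady] = 0.75·(4) + 0.25·(1) = 3.25
E[Pivot] = 0.75·(-9) + 0.25·(4) = -5.75
Best response: Steady (3.25 is the largest).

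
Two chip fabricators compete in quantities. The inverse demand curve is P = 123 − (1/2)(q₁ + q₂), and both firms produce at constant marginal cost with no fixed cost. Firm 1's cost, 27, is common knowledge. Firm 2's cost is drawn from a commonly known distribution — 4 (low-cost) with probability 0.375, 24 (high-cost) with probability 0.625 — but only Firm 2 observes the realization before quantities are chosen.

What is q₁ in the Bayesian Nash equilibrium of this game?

57

Type-c best response for Firm 2: q₂(c) = (123 − c) − q₁/2.
Firm 1 maximizes expected profit; its first-order condition is 123 − q₁ − (1/2)E[q₂] − 27 = 0.
Substituting E[q₂] and solving: E[c₂] = 16.5, so q₁ = (123 − 2·27 + 16.5)/(3/2) = 57.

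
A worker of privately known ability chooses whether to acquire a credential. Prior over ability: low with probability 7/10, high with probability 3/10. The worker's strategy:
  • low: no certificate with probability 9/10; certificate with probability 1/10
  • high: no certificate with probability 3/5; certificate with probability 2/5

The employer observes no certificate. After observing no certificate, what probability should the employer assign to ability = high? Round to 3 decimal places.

Apply Bayes' rule using the sender's strategy as the likelihood.
P(no certificate) = (7/10)·(9/10) + (3/10)·(3/5) = 81/100
P(high | no certificate) = ((3/10)·(3/5)) / (81/100) = (9/50) / (81/100) = 2/9

0.222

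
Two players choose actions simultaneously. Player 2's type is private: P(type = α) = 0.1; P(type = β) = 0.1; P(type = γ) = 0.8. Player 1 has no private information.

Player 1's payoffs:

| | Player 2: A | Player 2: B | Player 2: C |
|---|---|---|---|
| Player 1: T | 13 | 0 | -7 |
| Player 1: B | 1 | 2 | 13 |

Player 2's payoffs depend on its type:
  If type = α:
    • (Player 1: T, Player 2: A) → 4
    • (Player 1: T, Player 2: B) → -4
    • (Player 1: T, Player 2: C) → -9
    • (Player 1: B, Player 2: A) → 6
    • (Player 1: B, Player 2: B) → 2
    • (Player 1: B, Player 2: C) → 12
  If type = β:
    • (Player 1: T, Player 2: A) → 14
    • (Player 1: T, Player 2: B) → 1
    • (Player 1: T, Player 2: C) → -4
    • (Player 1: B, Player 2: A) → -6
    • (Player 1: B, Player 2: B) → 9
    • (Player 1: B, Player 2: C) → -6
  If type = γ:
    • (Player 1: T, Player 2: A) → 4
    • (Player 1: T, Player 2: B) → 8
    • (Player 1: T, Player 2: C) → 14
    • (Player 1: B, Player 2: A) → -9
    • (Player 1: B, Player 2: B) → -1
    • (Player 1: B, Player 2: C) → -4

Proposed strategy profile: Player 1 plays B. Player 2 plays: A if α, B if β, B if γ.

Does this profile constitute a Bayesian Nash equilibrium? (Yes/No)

No

Player 1 plays B: E[B] = 0.1·(1) + 0.1·(2) + 0.8·(2) = 1.9; E[T] = 1.3. Best-responding. ✓
Player 2 (type α), facing B: A gives 6, B gives 2, C gives 12. Proposed A is not best — profitable deviation exists. ✗
Player 2 (type β), facing B: A gives -6, B gives 9, C gives -6. Proposed B is best. ✓
Player 2 (type γ), facing B: A gives -9, B gives -1, C gives -4. Proposed B is best. ✓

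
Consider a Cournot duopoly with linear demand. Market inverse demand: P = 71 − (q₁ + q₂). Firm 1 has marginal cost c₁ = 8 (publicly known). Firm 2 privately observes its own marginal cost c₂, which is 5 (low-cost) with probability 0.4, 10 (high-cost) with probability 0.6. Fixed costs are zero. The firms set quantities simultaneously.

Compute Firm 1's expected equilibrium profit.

441

Firm 2 with cost c maximizes (71 − (q₁+q₂) − c)·q₂, giving q₂(c) = (71 − c − q₁)/2.
E[c₂] = 0.4·5 + 0.6·10 = 8
Firm 1's FOC against E[q₂] yields q₁ = (71 − 2·8 + E[c₂])/3 = (71 − 16 + 8)/3 = 21.
E[P] = 71 − (q₁ + E[q₂]) = 29; Firm 1's expected profit = (E[P] − 8)·q₁ = (29 − 8)·21 = 441.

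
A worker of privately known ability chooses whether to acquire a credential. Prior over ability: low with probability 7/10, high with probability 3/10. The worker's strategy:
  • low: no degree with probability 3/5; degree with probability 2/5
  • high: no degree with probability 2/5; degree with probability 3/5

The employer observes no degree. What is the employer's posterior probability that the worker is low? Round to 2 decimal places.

Apply Bayes' rule using the sender's strategy as the likelihood.
P(no degree) = (7/10)·(3/5) + (3/10)·(2/5) = 27/50
P(low | no degree) = ((7/10)·(3/5)) / (27/50) = (21/50) / (27/50) = 7/9

0.78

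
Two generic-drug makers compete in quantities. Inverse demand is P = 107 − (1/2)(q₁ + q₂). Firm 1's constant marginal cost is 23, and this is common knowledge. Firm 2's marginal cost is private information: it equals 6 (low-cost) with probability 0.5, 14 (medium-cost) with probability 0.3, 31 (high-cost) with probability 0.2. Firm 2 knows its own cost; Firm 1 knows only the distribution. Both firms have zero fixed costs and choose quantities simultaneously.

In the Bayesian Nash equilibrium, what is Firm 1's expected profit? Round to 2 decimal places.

1230.08

Firm 2 with cost c maximizes (107 − (1/2)(q₁+q₂) − c)·q₂, giving q₂(c) = (107 − c − (1/2)q₁).
E[c₂] = 0.5·6 + 0.3·14 + 0.2·31 = 13.4
Firm 1's FOC against E[q₂] yields q₁ = (107 − 2·23 + E[c₂])/(3/2) = (107 − 46 + 13.4)/(3/2) = 49.6.
E[P] = 107 − (1/2)·(q₁ + E[q₂]) = 47.8; Firm 1's expected profit = (E[P] − 23)·q₁ = (47.8 − 23)·49.6 = 1230.08.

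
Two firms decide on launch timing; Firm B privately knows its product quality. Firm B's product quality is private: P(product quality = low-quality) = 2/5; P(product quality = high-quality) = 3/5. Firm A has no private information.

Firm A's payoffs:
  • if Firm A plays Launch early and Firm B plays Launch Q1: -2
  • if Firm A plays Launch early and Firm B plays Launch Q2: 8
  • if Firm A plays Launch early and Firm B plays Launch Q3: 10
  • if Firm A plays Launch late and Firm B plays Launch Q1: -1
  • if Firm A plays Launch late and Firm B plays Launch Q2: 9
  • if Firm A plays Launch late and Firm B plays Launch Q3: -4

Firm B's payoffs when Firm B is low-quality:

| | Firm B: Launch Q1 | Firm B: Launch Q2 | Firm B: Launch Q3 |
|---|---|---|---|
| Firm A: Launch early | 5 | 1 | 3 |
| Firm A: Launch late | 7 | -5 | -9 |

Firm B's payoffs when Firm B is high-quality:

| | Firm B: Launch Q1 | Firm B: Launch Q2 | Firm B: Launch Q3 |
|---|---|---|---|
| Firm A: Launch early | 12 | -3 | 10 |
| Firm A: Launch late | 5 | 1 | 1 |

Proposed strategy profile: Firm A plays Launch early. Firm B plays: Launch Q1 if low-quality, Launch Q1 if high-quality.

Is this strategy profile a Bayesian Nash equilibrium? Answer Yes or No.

A profile is a BNE iff every type of every player is best-responding given beliefs about the other side.
Firm A plays Launch early: E[Launch early] = 2/5·(-2) + 3/5·(-2) = -2; E[Launch late] = -1. Not best-responding. ✗
Firm B (product quality low-quality), facing Launch early: Launch Q1 gives 5, Launch Q2 gives 1, Launch Q3 gives 3. Proposed Launch Q1 is best. ✓
Firm B (product quality high-quality), facing Launch early: Launch Q1 gives 12, Launch Q2 gives -3, Launch Q3 gives 10. Proposed Launch Q1 is best. ✓

No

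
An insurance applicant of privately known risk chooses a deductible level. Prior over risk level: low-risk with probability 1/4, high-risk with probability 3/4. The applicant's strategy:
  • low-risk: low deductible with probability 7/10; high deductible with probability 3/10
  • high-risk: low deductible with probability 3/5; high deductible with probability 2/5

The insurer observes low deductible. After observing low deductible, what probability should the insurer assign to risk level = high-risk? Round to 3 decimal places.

P(low deductible) = (1/4)·(7/10) + (3/4)·(3/5) = 5/8
P(high-risk | low deductible) = ((3/4)·(3/5)) / (5/8) = (9/20) / (5/8) = 18/25

0.720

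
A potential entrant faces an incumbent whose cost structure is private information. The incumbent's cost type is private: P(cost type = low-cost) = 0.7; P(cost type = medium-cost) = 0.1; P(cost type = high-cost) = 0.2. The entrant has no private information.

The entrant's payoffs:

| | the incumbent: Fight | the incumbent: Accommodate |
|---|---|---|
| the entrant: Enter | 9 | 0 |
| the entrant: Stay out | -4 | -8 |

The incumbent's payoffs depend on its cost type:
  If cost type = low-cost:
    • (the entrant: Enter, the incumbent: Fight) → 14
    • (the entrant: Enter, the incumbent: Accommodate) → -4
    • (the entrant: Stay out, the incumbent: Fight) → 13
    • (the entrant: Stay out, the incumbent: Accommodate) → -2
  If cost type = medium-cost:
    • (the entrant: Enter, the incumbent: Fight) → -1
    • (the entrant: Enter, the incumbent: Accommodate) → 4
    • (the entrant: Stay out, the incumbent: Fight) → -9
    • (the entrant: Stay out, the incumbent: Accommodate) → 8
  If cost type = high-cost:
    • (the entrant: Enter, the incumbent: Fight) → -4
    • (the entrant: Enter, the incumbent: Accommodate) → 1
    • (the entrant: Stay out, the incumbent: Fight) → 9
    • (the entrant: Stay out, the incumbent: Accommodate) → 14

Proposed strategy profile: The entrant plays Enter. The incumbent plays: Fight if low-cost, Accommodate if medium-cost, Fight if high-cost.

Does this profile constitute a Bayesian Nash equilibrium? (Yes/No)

No

The entrant plays Enter: E[Enter] = 0.7·(9) + 0.1·(0) + 0.2·(9) = 8.1; E[Stay out] = -4.4. Best-responding. ✓
The incumbent (cost type low-cost), facing Enter: Fight gives 14, Accommodate gives -4. Proposed Fight is best. ✓
The incumbent (cost type medium-cost), facing Enter: Fight gives -1, Accommodate gives 4. Proposed Accommodate is best. ✓
The incumbent (cost type high-cost), facing Enter: Fight gives -4, Accommodate gives 1. Proposed Fight is not best — profitable deviation exists. ✗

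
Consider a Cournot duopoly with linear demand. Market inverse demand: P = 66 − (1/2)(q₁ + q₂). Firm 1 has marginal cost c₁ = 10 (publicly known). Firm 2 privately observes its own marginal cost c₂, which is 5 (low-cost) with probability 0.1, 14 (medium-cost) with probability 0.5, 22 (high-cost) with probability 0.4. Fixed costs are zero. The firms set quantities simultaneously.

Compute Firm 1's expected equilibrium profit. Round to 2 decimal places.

862.51

Type-c best response for Firm 2: q₂(c) = (66 − c) − q₁/2.
Firm 1 maximizes expected profit; its first-order condition is 66 − q₁ − (1/2)E[q₂] − 10 = 0.
Substituting E[q₂] and solving: E[c₂] = 16.3, so q₁ = (66 − 2·10 + 16.3)/(3/2) = 41.5333.
E[P] = 66 − (1/2)·(q₁ + E[q₂]) = 30.7667; Firm 1's expected profit = (E[P] − 10)·q₁ = (30.7667 − 10)·41.5333 = 862.509.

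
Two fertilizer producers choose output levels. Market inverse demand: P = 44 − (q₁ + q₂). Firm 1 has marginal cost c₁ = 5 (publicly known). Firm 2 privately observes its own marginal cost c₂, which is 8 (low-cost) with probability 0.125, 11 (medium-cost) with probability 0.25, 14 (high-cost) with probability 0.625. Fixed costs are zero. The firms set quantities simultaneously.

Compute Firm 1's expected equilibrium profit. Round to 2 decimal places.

240.25

Type-c best response for Firm 2: q₂(c) = (44 − c)/2 − q₁/2.
Firm 1 maximizes expected profit; its first-order condition is 44 − 2q₁ − E[q₂] − 5 = 0.
Substituting E[q₂] and solving: E[c₂] = 12.5, so q₁ = (44 − 2·5 + 12.5)/3 = 15.5.
E[P] = 44 − (q₁ + E[q₂]) = 20.5; Firm 1's expected profit = (E[P] − 5)·q₁ = (20.5 − 5)·15.5 = 240.25.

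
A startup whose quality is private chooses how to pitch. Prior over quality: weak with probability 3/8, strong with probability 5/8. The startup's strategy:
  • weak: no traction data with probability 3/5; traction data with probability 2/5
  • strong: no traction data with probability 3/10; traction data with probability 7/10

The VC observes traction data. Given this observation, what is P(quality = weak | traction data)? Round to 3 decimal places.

0.255

P(traction data) = (3/8)·(2/5) + (5/8)·(7/10) = 47/80
P(weak | traction data) = ((3/8)·(2/5)) / (47/80) = (3/20) / (47/80) = 12/47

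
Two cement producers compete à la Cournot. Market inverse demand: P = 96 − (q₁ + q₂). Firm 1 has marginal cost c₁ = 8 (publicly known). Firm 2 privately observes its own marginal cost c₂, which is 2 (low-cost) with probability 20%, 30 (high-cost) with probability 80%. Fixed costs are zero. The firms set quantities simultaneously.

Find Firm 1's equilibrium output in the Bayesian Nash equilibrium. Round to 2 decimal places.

34.80

Type-c best response for Firm 2: q₂(c) = (96 − c)/2 − q₁/2.
Firm 1 maximizes expected profit; its first-order condition is 96 − 2q₁ − E[q₂] − 8 = 0.
Substituting E[q₂] and solving: E[c₂] = 24.4, so q₁ = (96 − 2·8 + 24.4)/3 = 34.8.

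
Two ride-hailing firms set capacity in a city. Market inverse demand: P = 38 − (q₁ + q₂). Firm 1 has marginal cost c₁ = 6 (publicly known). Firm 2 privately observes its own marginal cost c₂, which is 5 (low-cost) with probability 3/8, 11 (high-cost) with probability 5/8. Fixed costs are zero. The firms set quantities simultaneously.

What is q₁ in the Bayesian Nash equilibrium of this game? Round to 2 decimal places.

Type-c best response for Firm 2: q₂(c) = (38 − c)/2 − q₁/2.
Firm 1 maximizes expected profit; its first-order condition is 38 − 2q₁ − E[q₂] − 6 = 0.
Substituting E[q₂] and solving: E[c₂] = 8.75, so q₁ = (38 − 2·6 + 8.75)/3 = 11.5833.

11.58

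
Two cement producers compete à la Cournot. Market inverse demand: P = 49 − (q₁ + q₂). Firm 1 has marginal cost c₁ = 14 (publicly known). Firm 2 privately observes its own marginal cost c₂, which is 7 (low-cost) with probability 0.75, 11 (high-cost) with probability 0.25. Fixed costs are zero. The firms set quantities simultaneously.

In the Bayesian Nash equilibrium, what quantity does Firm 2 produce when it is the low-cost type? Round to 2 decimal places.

16.17

Firm 2 with cost c maximizes (49 − (q₁+q₂) − c)·q₂, giving q₂(c) = (49 − c − q₁)/2.
E[c₂] = 0.75·7 + 0.25·11 = 8
Firm 1's FOC against E[q₂] yields q₁ = (49 − 2·14 + E[c₂])/3 = (49 − 28 + 8)/3 = 9.66667.
q₂(low-cost) = (49 − 7 − 9.66667)/2 = 16.1667.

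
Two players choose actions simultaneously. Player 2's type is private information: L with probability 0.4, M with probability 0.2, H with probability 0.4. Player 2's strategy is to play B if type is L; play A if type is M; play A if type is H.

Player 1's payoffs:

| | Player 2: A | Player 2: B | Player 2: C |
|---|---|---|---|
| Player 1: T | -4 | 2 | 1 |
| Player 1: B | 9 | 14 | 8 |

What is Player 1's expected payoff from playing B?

11

E[B] = 0.4·14 + 0.2·9 + 0.4·9 = 5.6 + 1.8 + 3.6 = 11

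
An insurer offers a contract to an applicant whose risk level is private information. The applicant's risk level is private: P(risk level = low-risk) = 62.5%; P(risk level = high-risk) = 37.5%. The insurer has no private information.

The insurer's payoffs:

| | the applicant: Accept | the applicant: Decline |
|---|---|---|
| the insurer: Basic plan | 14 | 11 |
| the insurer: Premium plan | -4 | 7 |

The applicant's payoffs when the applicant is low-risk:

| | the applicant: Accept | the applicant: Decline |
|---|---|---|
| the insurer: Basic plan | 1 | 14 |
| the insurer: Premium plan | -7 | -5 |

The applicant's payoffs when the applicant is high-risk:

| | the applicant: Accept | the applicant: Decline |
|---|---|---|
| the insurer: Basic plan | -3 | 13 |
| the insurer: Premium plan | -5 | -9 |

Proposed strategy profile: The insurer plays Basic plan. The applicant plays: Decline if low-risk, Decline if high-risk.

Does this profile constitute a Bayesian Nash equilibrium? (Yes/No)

Yes

A profile is a BNE iff every type of every player is best-responding given beliefs about the other side.
The insurer plays Basic plan: E[Basic plan] = 0.625·(11) + 0.375·(11) = 11; E[Premium plan] = 7. Best-responding. ✓
The applicant (risk level low-risk), facing Basic plan: Accept gives 1, Decline gives 14. Proposed Decline is best. ✓
The applicant (risk level high-risk), facing Basic plan: Accept gives -3, Decline gives 13. Proposed Decline is best. ✓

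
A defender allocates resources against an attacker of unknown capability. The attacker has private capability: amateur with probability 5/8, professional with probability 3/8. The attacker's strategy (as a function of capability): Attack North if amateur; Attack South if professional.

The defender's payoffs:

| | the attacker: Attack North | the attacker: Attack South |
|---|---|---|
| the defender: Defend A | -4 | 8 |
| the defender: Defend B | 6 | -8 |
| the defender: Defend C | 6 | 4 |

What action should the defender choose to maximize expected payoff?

Defend C

Compute the defender's expected payoff for each action, taking the expectation over the attacker's type.
E[Defend A] = 5/8·(-4) + 3/8·(8) = 1/2
E[Defend B] = 5/8·(6) + 3/8·(-8) = 3/4
E[Defend C] = 5/8·(6) + 3/8·(4) = 21/4
Best response: Defend C (21/4 is the largest).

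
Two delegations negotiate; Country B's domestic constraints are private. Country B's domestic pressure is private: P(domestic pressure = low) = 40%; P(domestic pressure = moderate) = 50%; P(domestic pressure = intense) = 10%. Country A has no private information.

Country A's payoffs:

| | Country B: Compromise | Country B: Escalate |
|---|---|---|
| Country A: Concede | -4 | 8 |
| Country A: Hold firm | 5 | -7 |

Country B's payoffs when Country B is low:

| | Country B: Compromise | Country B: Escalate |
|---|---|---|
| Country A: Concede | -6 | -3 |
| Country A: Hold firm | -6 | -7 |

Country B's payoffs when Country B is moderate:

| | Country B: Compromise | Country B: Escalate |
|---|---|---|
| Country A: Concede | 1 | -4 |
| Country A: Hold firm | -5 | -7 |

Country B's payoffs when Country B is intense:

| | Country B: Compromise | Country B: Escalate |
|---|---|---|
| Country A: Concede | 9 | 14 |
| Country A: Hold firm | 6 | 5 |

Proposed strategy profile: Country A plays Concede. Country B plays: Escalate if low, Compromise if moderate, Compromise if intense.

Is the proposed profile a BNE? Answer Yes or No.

No

Country A plays Concede: E[Concede] = 0.4·(8) + 0.5·(-4) + 0.1·(-4) = 0.8; E[Hold firm] = 0.2. Best-responding. ✓
Country B (domestic pressure low), facing Concede: Compromise gives -6, Escalate gives -3. Proposed Escalate is best. ✓
Country B (domestic pressure moderate), facing Concede: Compromise gives 1, Escalate gives -4. Proposed Compromise is best. ✓
Country B (domestic pressure intense), facing Concede: Compromise gives 9, Escalate gives 14. Proposed Compromise is not best — profitable deviation exists. ✗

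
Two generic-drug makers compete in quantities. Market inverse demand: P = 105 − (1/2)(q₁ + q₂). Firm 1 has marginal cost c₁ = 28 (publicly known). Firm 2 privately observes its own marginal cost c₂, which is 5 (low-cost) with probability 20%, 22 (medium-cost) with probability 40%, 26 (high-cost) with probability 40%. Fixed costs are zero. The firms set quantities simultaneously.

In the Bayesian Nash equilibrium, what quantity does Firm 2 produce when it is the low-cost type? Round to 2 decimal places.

76.93

Type-c best response for Firm 2: q₂(c) = (105 − c) − q₁/2.
Firm 1 maximizes expected profit; its first-order condition is 105 − q₁ − (1/2)E[q₂] − 28 = 0.
Substituting E[q₂] and solving: E[c₂] = 20.2, so q₁ = (105 − 2·28 + 20.2)/(3/2) = 46.1333.
q₂(low-cost) = (105 − 5 − (1/2)·46.1333) = 76.9333.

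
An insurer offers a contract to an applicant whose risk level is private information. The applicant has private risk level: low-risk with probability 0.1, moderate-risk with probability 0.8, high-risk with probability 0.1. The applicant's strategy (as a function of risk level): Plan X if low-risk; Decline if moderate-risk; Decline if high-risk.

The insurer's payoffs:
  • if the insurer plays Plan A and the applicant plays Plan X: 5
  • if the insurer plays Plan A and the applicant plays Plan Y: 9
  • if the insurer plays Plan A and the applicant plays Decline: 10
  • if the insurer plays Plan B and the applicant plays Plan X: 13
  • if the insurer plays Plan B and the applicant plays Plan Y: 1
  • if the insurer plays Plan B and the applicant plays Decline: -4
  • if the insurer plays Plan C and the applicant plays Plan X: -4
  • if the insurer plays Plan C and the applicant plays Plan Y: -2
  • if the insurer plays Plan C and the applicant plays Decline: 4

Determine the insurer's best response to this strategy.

E[Plan A] = 0.1·(5) + 0.8·(10) + 0.1·(10) = 9.5
E[Plan B] = 0.1·(13) + 0.8·(-4) + 0.1·(-4) = -2.3
E[Plan C] = 0.1·(-4) + 0.8·(4) + 0.1·(4) = 3.2
Best response: Plan A (9.5 is the largest).

Plan A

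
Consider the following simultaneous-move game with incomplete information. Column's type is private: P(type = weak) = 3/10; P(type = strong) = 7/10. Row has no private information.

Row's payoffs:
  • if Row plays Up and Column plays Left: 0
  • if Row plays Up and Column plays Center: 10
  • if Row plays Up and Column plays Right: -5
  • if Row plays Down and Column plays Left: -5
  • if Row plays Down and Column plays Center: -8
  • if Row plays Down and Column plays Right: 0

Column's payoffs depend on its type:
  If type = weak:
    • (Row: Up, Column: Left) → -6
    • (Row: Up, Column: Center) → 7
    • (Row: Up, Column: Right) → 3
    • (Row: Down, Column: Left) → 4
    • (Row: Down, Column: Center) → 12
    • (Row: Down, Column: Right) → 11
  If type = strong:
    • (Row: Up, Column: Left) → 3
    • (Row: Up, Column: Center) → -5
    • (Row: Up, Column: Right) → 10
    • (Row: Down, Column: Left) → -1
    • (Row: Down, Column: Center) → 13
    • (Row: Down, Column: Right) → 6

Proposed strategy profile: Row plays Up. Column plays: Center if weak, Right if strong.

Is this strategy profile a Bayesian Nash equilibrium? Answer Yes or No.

Row plays Up: E[Up] = 3/10·(10) + 7/10·(-5) = -1/2; E[Down] = -12/5. Best-responding. ✓
Column (type weak), facing Up: Left gives -6, Center gives 7, Right gives 3. Proposed Center is best. ✓
Column (type strong), facing Up: Left gives 3, Center gives -5, Right gives 10. Proposed Right is best. ✓

Yes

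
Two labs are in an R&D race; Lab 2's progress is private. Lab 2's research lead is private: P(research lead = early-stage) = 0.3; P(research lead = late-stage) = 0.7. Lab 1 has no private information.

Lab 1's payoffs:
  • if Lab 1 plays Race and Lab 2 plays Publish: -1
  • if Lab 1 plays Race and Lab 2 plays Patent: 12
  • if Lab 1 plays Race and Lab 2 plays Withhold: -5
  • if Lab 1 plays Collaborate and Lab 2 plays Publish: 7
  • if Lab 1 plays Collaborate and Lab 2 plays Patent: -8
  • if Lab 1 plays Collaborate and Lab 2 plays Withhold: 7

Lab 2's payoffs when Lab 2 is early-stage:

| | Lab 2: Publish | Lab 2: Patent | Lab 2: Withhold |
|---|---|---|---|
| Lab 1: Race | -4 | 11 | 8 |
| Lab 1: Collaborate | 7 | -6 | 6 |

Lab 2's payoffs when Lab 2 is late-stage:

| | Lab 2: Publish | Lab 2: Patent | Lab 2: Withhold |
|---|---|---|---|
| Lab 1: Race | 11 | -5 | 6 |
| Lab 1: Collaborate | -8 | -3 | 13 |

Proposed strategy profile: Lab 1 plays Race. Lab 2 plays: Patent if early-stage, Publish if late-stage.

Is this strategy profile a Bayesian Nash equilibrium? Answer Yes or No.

A profile is a BNE iff every type of every player is best-responding given beliefs about the other side.
Lab 1 plays Race: E[Race] = 0.3·(12) + 0.7·(-1) = 2.9; E[Collaborate] = 2.5. Best-responding. ✓
Lab 2 (research lead early-stage), facing Race: Publish gives -4, Patent gives 11, Withhold gives 8. Proposed Patent is best. ✓
Lab 2 (research lead late-stage), facing Race: Publish gives 11, Patent gives -5, Withhold gives 6. Proposed Publish is best. ✓

Yes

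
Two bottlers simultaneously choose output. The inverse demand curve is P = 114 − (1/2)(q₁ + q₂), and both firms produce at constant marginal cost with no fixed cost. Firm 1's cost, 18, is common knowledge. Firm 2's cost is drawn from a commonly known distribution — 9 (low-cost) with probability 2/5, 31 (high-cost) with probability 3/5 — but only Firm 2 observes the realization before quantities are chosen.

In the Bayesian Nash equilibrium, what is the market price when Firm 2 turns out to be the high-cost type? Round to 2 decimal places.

55.80

Type-c best response for Firm 2: q₂(c) = (114 − c) − q₁/2.
Firm 1 maximizes expected profit; its first-order condition is 114 − q₁ − (1/2)E[q₂] − 18 = 0.
Substituting E[q₂] and solving: E[c₂] = 22.2, so q₁ = (114 − 2·18 + 22.2)/(3/2) = 66.8.
q₂(high-cost) = 49.6, so P = 114 − (1/2)·(66.8 + 49.6) = 55.8.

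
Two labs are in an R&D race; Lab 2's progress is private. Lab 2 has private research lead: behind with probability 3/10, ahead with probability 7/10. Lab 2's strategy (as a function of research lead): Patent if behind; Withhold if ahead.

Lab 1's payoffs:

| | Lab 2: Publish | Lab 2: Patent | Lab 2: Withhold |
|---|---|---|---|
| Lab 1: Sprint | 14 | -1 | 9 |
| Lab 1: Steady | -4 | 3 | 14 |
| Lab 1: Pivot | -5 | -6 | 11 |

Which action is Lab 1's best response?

Steady

Compute Lab 1's expected payoff for each action, taking the expectation over Lab 2's type.
E[Sprint] = 3/10·(-1) + 7/10·(9) = 6
E[Steady] = 3/10·(3) + 7/10·(14) = 107/10
E[Pivot] = 3/10·(-6) + 7/10·(11) = 59/10
Best response: Steady (107/10 is the largest).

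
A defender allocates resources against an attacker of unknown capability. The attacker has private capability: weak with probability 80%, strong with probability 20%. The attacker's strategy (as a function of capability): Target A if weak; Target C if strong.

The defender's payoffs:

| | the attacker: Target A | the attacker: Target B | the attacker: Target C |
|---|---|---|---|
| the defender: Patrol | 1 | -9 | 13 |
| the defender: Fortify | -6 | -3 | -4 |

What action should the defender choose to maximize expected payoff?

E[Patrol] = 0.8·(1) + 0.2·(13) = 3.4
E[Fortify] = 0.8·(-6) + 0.2·(-4) = -5.6
Best response: Patrol (3.4 is the largest).

Patrol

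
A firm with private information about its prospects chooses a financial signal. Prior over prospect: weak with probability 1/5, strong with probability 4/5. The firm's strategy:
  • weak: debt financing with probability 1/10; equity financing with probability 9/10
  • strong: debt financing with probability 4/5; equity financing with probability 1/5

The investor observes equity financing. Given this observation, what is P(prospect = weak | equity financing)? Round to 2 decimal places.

Apply Bayes' rule using the sender's strategy as the likelihood.
P(equity financing) = (1/5)·(9/10) + (4/5)·(1/5) = 17/50
P(weak | equity financing) = ((1/5)·(9/10)) / (17/50) = (9/50) / (17/50) = 9/17

0.53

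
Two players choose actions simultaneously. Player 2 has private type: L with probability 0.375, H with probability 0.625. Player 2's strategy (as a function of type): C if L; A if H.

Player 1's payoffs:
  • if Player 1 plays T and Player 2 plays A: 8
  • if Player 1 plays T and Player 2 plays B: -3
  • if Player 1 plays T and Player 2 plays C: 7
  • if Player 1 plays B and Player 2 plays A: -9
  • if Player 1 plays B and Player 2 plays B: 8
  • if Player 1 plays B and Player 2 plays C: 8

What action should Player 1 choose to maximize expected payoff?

T

E[T] = 0.375·(7) + 0.625·(8) = 7.625
E[B] = 0.375·(8) + 0.625·(-9) = -2.625
Best response: T (7.625 is the largest).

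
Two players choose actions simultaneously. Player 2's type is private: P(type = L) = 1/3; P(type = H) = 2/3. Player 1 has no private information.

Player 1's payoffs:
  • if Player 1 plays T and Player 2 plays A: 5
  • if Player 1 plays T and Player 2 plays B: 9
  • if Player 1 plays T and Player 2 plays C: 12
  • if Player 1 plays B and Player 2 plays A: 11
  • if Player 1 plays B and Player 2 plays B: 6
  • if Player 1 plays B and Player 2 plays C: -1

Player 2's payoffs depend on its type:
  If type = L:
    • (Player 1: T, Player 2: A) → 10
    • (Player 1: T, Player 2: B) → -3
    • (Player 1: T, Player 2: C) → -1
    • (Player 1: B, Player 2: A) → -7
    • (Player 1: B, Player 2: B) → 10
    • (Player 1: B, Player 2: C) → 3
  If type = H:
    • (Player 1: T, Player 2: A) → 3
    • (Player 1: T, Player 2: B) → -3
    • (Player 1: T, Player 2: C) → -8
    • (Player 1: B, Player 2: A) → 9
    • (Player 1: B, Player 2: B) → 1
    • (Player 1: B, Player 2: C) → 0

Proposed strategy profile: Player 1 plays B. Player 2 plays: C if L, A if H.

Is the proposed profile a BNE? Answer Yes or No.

No

Player 1 plays B: E[B] = 1/3·(-1) + 2/3·(11) = 7; E[T] = 22/3. Not best-responding. ✗
Player 2 (type L), facing B: A gives -7, B gives 10, C gives 3. Proposed C is not best — profitable deviation exists. ✗
Player 2 (type H), facing B: A gives 9, B gives 1, C gives 0. Proposed A is best. ✓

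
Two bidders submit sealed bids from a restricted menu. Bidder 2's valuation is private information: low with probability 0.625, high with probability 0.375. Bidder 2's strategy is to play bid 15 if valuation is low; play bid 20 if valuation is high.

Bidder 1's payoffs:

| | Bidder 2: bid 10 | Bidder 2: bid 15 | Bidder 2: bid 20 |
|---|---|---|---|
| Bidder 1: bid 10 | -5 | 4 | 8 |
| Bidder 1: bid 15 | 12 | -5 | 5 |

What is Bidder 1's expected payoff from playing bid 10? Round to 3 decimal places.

E[bid 10] = 0.625·4 + 0.375·8 = 2.5 + 3 = 5.5

5.500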